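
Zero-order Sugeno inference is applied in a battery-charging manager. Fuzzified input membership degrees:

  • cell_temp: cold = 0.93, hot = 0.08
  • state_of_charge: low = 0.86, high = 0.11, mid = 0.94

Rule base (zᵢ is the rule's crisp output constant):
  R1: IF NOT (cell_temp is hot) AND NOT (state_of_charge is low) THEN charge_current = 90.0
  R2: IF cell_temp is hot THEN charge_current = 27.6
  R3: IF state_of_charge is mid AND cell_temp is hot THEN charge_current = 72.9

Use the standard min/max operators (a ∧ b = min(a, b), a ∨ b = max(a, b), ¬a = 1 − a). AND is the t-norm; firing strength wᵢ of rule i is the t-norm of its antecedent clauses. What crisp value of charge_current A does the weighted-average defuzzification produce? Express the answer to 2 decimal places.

68.80

R1 (z=90.0): ¬hot=1−0.08=0.92, ¬low=1−0.86=0.14; AND[min(a, b)] → w = 0.14
R2 (z=27.6): hot=0.08 → w = 0.08
R3 (z=72.9): mid=0.94, hot=0.08; AND[min(a, b)] → w = 0.08
Weighted average = (0.14·90.0 + 0.08·27.6 + 0.08·72.9) / (0.14 + 0.08 + 0.08)
  = 20.6400 / 0.3000 = 68.80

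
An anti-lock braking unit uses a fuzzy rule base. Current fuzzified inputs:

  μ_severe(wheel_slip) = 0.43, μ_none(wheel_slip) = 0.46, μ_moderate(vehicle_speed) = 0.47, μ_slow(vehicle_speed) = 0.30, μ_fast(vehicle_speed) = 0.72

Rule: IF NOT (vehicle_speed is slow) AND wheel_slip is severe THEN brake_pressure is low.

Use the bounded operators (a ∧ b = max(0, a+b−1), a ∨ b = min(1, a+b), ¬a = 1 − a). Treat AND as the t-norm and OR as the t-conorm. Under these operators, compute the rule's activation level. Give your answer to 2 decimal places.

firing strength: ¬slow=1−0.30=0.70, severe=0.43; AND[max(0, a+b−1)] → w = 0.13

0.13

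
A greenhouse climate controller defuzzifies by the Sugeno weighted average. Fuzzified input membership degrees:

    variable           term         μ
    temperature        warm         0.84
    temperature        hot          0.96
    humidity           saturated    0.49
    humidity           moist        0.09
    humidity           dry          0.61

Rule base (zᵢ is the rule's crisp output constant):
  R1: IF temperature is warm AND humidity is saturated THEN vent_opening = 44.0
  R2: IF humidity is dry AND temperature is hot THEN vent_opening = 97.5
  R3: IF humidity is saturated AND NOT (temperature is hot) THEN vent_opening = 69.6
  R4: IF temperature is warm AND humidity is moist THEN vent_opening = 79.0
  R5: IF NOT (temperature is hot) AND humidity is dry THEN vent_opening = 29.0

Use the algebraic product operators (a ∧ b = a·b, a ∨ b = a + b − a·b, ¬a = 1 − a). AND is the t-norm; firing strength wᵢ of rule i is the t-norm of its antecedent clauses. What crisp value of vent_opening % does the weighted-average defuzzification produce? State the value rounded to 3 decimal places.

74.544

R1 (z=44.0): warm=0.84, saturated=0.49; AND[a·b] → w = 0.4116
R2 (z=97.5): dry=0.61, hot=0.96; AND[a·b] → w = 0.5856
R3 (z=69.6): saturated=0.49, ¬hot=1−0.96=0.04; AND[a·b] → w = 0.0196
R4 (z=79.0): warm=0.84, moist=0.09; AND[a·b] → w = 0.0756
R5 (z=29.0): ¬hot=1−0.96=0.04, dry=0.61; AND[a·b] → w = 0.0244
Weighted average = (0.4116·44.0 + 0.5856·97.5 + 0.0196·69.6 + 0.0756·79.0 + 0.0244·29.0) / (0.4116 + 0.5856 + 0.0196 + 0.0756 + 0.0244)
  = 83.2506 / 1.1168 = 74.544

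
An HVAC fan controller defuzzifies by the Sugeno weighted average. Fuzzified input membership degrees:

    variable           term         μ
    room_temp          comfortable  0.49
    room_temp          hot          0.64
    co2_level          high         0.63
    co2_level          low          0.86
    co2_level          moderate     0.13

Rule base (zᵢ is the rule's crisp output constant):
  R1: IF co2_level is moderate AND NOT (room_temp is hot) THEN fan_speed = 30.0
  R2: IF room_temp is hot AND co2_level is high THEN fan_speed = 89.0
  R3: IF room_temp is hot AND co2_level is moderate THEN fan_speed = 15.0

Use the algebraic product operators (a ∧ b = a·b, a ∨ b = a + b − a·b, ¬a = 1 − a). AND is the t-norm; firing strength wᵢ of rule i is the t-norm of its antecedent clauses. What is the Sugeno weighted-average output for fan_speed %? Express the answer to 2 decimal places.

72.27

R1 (z=30.0): moderate=0.13, ¬hot=1−0.64=0.36; AND[a·b] → w = 0.0468
R2 (z=89.0): hot=0.64, high=0.63; AND[a·b] → w = 0.4032
R3 (z=15.0): hot=0.64, moderate=0.13; AND[a·b] → w = 0.0832
Weighted average = (0.0468·30.0 + 0.4032·89.0 + 0.0832·15.0) / (0.0468 + 0.4032 + 0.0832)
  = 38.5368 / 0.5332 = 72.27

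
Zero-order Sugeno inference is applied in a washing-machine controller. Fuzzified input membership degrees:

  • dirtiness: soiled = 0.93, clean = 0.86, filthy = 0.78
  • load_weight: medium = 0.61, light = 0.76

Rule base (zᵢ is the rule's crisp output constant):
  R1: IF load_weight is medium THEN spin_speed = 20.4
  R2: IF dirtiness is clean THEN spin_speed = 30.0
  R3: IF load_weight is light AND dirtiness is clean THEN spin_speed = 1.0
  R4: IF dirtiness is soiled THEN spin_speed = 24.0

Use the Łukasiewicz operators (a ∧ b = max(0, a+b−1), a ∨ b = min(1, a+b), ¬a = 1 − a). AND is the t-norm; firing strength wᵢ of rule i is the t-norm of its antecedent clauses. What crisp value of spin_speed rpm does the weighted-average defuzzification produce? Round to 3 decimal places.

20.260

R1 (z=20.4): medium=0.61 → w = 0.61
R2 (z=30.0): clean=0.86 → w = 0.86
R3 (z=1.0): light=0.76, clean=0.86; AND[max(0, a+b−1)] → w = 0.62
R4 (z=24.0): soiled=0.93 → w = 0.93
Weighted average = (0.61·20.4 + 0.86·30.0 + 0.62·1.0 + 0.93·24.0) / (0.61 + 0.86 + 0.62 + 0.93)
  = 61.1840 / 3.0200 = 20.260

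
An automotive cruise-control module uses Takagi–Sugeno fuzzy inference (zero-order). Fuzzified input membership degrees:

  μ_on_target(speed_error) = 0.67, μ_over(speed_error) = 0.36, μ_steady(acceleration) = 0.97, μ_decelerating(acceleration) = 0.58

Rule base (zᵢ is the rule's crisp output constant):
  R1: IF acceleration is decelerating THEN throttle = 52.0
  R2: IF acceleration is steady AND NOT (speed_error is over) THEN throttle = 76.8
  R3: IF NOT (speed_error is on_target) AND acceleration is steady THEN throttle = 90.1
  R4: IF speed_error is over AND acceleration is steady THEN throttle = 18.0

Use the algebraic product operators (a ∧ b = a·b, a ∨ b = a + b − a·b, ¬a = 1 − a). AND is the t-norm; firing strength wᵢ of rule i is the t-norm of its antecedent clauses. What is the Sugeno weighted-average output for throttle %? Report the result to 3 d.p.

60.405

R1 (z=52.0): decelerating=0.58 → w = 0.5800
R2 (z=76.8): steady=0.97, ¬over=1−0.36=0.64; AND[a·b] → w = 0.6208
R3 (z=90.1): ¬on_target=1−0.67=0.33, steady=0.97; AND[a·b] → w = 0.3201
R4 (z=18.0): over=0.36, steady=0.97; AND[a·b] → w = 0.3492
Weighted average = (0.5800·52.0 + 0.6208·76.8 + 0.3201·90.1 + 0.3492·18.0) / (0.5800 + 0.6208 + 0.3201 + 0.3492)
  = 112.9640 / 1.8701 = 60.405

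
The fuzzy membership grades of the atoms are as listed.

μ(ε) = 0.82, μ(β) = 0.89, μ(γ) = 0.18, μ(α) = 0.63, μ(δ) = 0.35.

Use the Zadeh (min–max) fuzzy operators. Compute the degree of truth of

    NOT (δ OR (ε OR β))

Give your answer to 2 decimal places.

0.11

ε OR β = max(a, b) on (0.82, 0.89) = 0.89
δ OR (ε OR β) = max(a, b) on (0.35, 0.89) = 0.89
NOT (δ OR (ε OR β)) = 1 − 0.89 = 0.11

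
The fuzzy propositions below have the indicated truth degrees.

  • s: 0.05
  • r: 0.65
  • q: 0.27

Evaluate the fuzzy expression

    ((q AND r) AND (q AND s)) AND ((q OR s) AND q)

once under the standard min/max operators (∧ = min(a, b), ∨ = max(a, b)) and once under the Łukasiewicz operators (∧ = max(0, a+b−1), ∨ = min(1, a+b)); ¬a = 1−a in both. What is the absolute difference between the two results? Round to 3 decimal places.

Under standard min/max:
  q AND r = min(a, b) on (0.27, 0.65) = 0.27
  q AND s = min(a, b) on (0.27, 0.05) = 0.05
  (q AND r) AND (q AND s) = min(a, b) on (0.27, 0.05) = 0.05
  q OR s = max(a, b) on (0.27, 0.05) = 0.27
  (q OR s) AND q = min(a, b) on (0.27, 0.27) = 0.27
  ((q AND r) AND (q AND s)) AND ((q OR s) AND q) = min(a, b) on (0.05, 0.27) = 0.05
  → value = 0.0500
Under Łukasiewicz:
  q AND r = max(0, a+b−1) on (0.27, 0.65) = 0.00
  q AND s = max(0, a+b−1) on (0.27, 0.05) = 0.00
  (q AND r) AND (q AND s) = max(0, a+b−1) on (0.00, 0.00) = 0.00
  q OR s = min(1, a+b) on (0.27, 0.05) = 0.32
  (q OR s) AND q = max(0, a+b−1) on (0.32, 0.27) = 0.00
  ((q AND r) AND (q AND s)) AND ((q OR s) AND q) = max(0, a+b−1) on (0.00, 0.00) = 0.00
  → value = 0.0000
|0.0500 − 0.0000| = 0.050

0.050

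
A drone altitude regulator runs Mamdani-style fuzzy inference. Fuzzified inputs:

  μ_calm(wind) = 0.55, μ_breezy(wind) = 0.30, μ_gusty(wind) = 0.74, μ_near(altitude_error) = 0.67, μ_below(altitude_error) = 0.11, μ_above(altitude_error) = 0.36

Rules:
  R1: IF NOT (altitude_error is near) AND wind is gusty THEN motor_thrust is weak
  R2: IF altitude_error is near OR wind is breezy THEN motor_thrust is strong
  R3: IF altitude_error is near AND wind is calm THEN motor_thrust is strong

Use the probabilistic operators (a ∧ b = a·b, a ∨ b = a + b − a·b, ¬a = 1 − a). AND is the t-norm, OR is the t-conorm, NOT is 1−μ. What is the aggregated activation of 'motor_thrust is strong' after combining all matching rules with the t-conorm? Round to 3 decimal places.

R1: ¬near=1−0.67=0.33, gusty=0.74; AND[a·b] → w = 0.2442
R2: near=0.67, breezy=0.30; OR[a + b − a·b] → w = 0.7690
R3: near=0.67, calm=0.55; AND[a·b] → w = 0.3685
Rules with consequent 'strong': {R2, R3} → strengths 0.7690, 0.3685
Aggregate via t-conorm [a + b − a·b]: 0.8541

0.854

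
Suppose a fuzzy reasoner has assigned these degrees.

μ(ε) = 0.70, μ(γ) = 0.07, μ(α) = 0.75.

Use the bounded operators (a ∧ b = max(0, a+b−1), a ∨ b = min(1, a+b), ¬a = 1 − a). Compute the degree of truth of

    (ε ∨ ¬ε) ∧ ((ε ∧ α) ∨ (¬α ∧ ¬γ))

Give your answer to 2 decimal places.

0.63

¬ε = 1 − 0.70 = 0.30
ε ∨ ¬ε = min(1, a+b) on (0.70, 0.30) = 1.00
ε ∧ α = max(0, a+b−1) on (0.70, 0.75) = 0.45
¬α = 1 − 0.75 = 0.25
¬γ = 1 − 0.07 = 0.93
¬α ∧ ¬γ = max(0, a+b−1) on (0.25, 0.93) = 0.18
(ε ∧ α) ∨ (¬α ∧ ¬γ) = min(1, a+b) on (0.45, 0.18) = 0.63
(ε ∨ ¬ε) ∧ ((ε ∧ α) ∨ (¬α ∧ ¬γ)) = max(0, a+b−1) on (1.00, 0.63) = 0.63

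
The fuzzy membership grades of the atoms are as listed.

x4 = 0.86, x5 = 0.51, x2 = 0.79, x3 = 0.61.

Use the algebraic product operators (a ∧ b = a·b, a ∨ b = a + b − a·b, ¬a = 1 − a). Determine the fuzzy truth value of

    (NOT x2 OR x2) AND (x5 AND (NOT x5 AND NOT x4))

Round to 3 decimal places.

0.029

NOT x2 = 1 − 0.7900 = 0.2100
NOT x2 OR x2 = a + b − a·b on (0.2100, 0.7900) = 0.8341
NOT x5 = 1 − 0.5100 = 0.4900
NOT x4 = 1 − 0.8600 = 0.1400
NOT x5 AND NOT x4 = a·b on (0.4900, 0.1400) = 0.0686
x5 AND (NOT x5 AND NOT x4) = a·b on (0.5100, 0.0686) = 0.0350
(NOT x2 OR x2) AND (x5 AND (NOT x5 AND NOT x4)) = a·b on (0.8341, 0.0350) = 0.0292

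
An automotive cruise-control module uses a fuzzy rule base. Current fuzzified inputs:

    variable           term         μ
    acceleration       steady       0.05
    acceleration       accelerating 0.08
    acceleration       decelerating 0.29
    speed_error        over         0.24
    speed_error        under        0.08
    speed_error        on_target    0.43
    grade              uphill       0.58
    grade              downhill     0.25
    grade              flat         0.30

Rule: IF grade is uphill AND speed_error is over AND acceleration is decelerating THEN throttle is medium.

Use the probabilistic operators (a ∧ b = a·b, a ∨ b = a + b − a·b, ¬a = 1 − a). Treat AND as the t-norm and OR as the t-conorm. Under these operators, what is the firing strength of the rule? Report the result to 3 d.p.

firing strength: uphill=0.58, over=0.24, decelerating=0.29; AND[a·b] → w = 0.0404

0.040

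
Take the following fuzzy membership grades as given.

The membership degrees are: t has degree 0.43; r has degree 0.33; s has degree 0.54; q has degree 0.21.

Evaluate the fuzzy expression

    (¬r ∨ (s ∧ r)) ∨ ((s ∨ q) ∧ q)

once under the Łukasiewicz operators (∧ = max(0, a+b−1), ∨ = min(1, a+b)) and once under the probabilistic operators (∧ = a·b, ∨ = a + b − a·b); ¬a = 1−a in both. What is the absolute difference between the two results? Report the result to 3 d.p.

0.095

Under Łukasiewicz:
  ¬r = 1 − 0.33 = 0.67
  s ∧ r = max(0, a+b−1) on (0.54, 0.33) = 0.00
  ¬r ∨ (s ∧ r) = min(1, a+b) on (0.67, 0.00) = 0.67
  s ∨ q = min(1, a+b) on (0.54, 0.21) = 0.75
  (s ∨ q) ∧ q = max(0, a+b−1) on (0.75, 0.21) = 0.00
  (¬r ∨ (s ∧ r)) ∨ ((s ∨ q) ∧ q) = min(1, a+b) on (0.67, 0.00) = 0.67
  → value = 0.6700
Under probabilistic:
  ¬r = 1 − 0.3300 = 0.6700
  s ∧ r = a·b on (0.5400, 0.3300) = 0.1782
  ¬r ∨ (s ∧ r) = a + b − a·b on (0.6700, 0.1782) = 0.7288
  s ∨ q = a + b − a·b on (0.5400, 0.2100) = 0.6366
  (s ∨ q) ∧ q = a·b on (0.6366, 0.2100) = 0.1337
  (¬r ∨ (s ∧ r)) ∨ ((s ∨ q) ∧ q) = a + b − a·b on (0.7288, 0.1337) = 0.7651
  → value = 0.7651
|0.6700 − 0.7651| = 0.095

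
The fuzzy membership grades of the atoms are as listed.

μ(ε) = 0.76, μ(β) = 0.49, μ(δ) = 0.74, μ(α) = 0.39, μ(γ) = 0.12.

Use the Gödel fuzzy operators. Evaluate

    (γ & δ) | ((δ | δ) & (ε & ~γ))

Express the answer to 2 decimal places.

0.74

γ & δ = min(a, b) on (0.12, 0.74) = 0.12
δ | δ = max(a, b) on (0.74, 0.74) = 0.74
~γ = 1 − 0.12 = 0.88
ε & ~γ = min(a, b) on (0.76, 0.88) = 0.76
(δ | δ) & (ε & ~γ) = min(a, b) on (0.74, 0.76) = 0.74
(γ & δ) | ((δ | δ) & (ε & ~γ)) = max(a, b) on (0.12, 0.74) = 0.74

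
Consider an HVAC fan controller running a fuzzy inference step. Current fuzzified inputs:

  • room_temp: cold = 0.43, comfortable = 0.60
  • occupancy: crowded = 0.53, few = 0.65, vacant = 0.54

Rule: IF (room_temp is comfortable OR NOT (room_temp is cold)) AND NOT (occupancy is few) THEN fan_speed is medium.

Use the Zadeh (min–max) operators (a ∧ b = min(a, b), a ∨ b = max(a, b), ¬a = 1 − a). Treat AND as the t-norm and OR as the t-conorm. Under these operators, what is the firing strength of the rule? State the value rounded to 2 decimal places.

0.35

firing strength: (comfortable=0.60 OR ¬cold=1−0.43=0.57) = 0.60; AND[min(a, b)] with ¬few=1−0.65=0.35 → w = 0.35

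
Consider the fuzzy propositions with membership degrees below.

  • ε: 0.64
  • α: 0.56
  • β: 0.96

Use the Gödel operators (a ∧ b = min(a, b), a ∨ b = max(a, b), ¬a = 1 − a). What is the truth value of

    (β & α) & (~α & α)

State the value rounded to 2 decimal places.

β & α = min(a, b) on (0.96, 0.56) = 0.56
~α = 1 − 0.56 = 0.44
~α & α = min(a, b) on (0.44, 0.56) = 0.44
(β & α) & (~α & α) = min(a, b) on (0.56, 0.44) = 0.44

0.44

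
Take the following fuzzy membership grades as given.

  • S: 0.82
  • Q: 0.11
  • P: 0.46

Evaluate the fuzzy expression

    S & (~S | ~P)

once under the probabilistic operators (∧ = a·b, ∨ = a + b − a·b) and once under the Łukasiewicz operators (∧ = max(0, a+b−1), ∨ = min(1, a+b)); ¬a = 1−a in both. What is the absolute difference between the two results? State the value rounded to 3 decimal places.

Under probabilistic:
  ~S = 1 − 0.8200 = 0.1800
  ~P = 1 − 0.4600 = 0.5400
  ~S | ~P = a + b − a·b on (0.1800, 0.5400) = 0.6228
  S & (~S | ~P) = a·b on (0.8200, 0.6228) = 0.5107
  → value = 0.5107
Under Łukasiewicz:
  ~S = 1 − 0.82 = 0.18
  ~P = 1 − 0.46 = 0.54
  ~S | ~P = min(1, a+b) on (0.18, 0.54) = 0.72
  S & (~S | ~P) = max(0, a+b−1) on (0.82, 0.72) = 0.54
  → value = 0.5400
|0.5107 − 0.5400| = 0.029

0.029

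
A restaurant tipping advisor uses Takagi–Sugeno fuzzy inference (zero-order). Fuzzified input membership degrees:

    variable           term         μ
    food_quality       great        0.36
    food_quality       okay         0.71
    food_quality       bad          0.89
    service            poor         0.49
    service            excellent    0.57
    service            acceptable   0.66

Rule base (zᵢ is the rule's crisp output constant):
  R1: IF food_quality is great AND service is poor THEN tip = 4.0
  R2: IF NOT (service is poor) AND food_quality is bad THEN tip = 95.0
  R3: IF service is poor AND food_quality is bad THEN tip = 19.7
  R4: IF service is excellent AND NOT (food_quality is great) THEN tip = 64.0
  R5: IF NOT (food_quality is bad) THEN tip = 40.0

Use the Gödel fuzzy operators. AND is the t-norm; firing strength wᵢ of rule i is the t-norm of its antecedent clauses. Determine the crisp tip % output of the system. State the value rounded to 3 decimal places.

R1 (z=4.0): great=0.36, poor=0.49; AND[min(a, b)] → w = 0.36
R2 (z=95.0): ¬poor=1−0.49=0.51, bad=0.89; AND[min(a, b)] → w = 0.51
R3 (z=19.7): poor=0.49, bad=0.89; AND[min(a, b)] → w = 0.49
R4 (z=64.0): excellent=0.57, ¬great=1−0.36=0.64; AND[min(a, b)] → w = 0.57
R5 (z=40.0): ¬bad=1−0.89=0.11 → w = 0.11
Weighted average = (0.36·4.0 + 0.51·95.0 + 0.49·19.7 + 0.57·64.0 + 0.11·40.0) / (0.36 + 0.51 + 0.49 + 0.57 + 0.11)
  = 100.4230 / 2.0400 = 49.227

49.227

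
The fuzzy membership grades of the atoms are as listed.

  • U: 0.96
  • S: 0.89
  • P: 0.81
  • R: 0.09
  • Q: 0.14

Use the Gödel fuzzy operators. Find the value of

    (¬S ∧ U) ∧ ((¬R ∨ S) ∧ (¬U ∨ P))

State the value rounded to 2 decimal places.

0.11

¬S = 1 − 0.89 = 0.11
¬S ∧ U = min(a, b) on (0.11, 0.96) = 0.11
¬R = 1 − 0.09 = 0.91
¬R ∨ S = max(a, b) on (0.91, 0.89) = 0.91
¬U = 1 − 0.96 = 0.04
¬U ∨ P = max(a, b) on (0.04, 0.81) = 0.81
(¬R ∨ S) ∧ (¬U ∨ P) = min(a, b) on (0.91, 0.81) = 0.81
(¬S ∧ U) ∧ ((¬R ∨ S) ∧ (¬U ∨ P)) = min(a, b) on (0.11, 0.81) = 0.11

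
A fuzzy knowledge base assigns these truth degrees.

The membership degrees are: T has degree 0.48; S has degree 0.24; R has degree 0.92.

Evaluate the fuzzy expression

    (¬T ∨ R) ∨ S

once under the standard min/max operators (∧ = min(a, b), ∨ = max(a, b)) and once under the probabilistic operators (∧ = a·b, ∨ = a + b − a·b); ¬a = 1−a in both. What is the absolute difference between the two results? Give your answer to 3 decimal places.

Under standard min/max:
  ¬T = 1 − 0.48 = 0.52
  ¬T ∨ R = max(a, b) on (0.52, 0.92) = 0.92
  (¬T ∨ R) ∨ S = max(a, b) on (0.92, 0.24) = 0.92
  → value = 0.9200
Under probabilistic:
  ¬T = 1 − 0.4800 = 0.5200
  ¬T ∨ R = a + b − a·b on (0.5200, 0.9200) = 0.9616
  (¬T ∨ R) ∨ S = a + b − a·b on (0.9616, 0.2400) = 0.9708
  → value = 0.9708
|0.9200 − 0.9708| = 0.051

0.051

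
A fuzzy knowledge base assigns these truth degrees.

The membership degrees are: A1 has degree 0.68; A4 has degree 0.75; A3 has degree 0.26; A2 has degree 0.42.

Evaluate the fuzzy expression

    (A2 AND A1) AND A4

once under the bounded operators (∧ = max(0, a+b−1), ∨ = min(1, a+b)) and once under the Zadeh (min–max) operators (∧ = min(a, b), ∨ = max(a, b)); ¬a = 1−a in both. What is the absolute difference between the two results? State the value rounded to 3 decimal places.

Under bounded:
  A2 AND A1 = max(0, a+b−1) on (0.42, 0.68) = 0.10
  (A2 AND A1) AND A4 = max(0, a+b−1) on (0.10, 0.75) = 0.00
  → value = 0.0000
Under Zadeh (min–max):
  A2 AND A1 = min(a, b) on (0.42, 0.68) = 0.42
  (A2 AND A1) AND A4 = min(a, b) on (0.42, 0.75) = 0.42
  → value = 0.4200
|0.0000 − 0.4200| = 0.420

0.420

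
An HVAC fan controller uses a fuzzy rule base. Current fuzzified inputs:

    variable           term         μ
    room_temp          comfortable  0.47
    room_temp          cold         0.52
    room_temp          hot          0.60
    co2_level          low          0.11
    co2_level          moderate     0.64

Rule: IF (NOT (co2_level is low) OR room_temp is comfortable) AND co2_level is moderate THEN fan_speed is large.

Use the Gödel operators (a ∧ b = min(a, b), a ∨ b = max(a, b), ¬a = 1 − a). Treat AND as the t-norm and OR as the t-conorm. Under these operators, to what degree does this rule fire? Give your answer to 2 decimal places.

firing strength: (¬low=1−0.11=0.89 OR comfortable=0.47) = 0.89; AND[min(a, b)] with moderate=0.64 → w = 0.64

0.64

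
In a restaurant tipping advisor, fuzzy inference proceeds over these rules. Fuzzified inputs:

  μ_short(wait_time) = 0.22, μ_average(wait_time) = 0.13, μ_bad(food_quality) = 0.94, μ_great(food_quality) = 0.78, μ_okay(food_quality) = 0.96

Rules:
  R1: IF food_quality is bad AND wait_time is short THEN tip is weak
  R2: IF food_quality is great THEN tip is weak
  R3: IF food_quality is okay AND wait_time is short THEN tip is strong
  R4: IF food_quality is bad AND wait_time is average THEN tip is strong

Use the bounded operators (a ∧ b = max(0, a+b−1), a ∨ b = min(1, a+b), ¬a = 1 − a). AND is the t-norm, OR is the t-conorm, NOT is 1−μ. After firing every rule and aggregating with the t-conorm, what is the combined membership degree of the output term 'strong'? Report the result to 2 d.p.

R1: bad=0.94, short=0.22; AND[max(0, a+b−1)] → w = 0.16
R2: great=0.78 → w = 0.78
R3: okay=0.96, short=0.22; AND[max(0, a+b−1)] → w = 0.18
R4: bad=0.94, average=0.13; AND[max(0, a+b−1)] → w = 0.07
Rules with consequent 'strong': {R3, R4} → strengths 0.18, 0.07
Aggregate via t-conorm [min(1, a+b)]: 0.25

0.25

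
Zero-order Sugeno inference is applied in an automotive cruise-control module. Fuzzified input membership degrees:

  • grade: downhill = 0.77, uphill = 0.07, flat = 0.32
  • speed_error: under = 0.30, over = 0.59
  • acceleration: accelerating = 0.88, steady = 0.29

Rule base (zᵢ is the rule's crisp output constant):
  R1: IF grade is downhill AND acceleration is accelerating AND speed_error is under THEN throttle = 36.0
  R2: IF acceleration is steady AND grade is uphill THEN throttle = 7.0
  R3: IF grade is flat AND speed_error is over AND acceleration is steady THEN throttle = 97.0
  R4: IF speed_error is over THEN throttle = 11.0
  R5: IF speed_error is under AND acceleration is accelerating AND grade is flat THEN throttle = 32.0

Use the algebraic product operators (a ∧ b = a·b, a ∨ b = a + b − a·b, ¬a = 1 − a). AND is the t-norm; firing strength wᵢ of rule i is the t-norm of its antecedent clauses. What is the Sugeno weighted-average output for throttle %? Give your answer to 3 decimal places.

R1 (z=36.0): downhill=0.77, accelerating=0.88, under=0.30; AND[a·b] → w = 0.2033
R2 (z=7.0): steady=0.29, uphill=0.07; AND[a·b] → w = 0.0203
R3 (z=97.0): flat=0.32, over=0.59, steady=0.29; AND[a·b] → w = 0.0548
R4 (z=11.0): over=0.59 → w = 0.5900
R5 (z=32.0): under=0.30, accelerating=0.88, flat=0.32; AND[a·b] → w = 0.0845
Weighted average = (0.2033·36.0 + 0.0203·7.0 + 0.0548·97.0 + 0.5900·11.0 + 0.0845·32.0) / (0.2033 + 0.0203 + 0.0548 + 0.5900 + 0.0845)
  = 21.9645 / 0.9528 = 23.052

23.052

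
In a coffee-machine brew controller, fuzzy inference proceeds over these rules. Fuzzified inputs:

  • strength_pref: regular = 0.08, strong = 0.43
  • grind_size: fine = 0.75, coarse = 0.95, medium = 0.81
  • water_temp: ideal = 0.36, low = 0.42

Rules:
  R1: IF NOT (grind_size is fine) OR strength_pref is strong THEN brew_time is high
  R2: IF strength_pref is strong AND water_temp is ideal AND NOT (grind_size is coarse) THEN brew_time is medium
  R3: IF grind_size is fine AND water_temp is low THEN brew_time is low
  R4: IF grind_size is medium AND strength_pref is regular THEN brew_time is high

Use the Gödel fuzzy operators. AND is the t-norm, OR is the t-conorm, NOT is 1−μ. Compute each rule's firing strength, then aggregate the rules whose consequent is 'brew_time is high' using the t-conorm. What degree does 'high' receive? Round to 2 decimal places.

R1: ¬fine=1−0.75=0.25, strong=0.43; OR[max(a, b)] → w = 0.43
R2: strong=0.43, ideal=0.36, ¬coarse=1−0.95=0.05; AND[min(a, b)] → w = 0.05
R3: fine=0.75, low=0.42; AND[min(a, b)] → w = 0.42
R4: medium=0.81, regular=0.08; AND[min(a, b)] → w = 0.08
Rules with consequent 'high': {R1, R4} → strengths 0.43, 0.08
Aggregate via t-conorm [max(a, b)]: 0.43

0.43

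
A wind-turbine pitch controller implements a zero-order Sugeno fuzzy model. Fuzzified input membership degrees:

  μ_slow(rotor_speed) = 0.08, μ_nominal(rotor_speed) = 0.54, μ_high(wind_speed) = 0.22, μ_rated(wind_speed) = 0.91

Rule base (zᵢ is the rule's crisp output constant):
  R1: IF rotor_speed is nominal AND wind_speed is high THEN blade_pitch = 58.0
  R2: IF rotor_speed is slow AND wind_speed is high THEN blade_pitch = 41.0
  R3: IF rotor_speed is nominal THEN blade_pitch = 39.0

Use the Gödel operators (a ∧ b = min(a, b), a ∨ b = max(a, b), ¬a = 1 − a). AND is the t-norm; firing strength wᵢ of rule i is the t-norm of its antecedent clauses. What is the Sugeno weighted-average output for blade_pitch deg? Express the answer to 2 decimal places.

R1 (z=58.0): nominal=0.54, high=0.22; AND[min(a, b)] → w = 0.22
R2 (z=41.0): slow=0.08, high=0.22; AND[min(a, b)] → w = 0.08
R3 (z=39.0): nominal=0.54 → w = 0.54
Weighted average = (0.22·58.0 + 0.08·41.0 + 0.54·39.0) / (0.22 + 0.08 + 0.54)
  = 37.1000 / 0.8400 = 44.17

44.17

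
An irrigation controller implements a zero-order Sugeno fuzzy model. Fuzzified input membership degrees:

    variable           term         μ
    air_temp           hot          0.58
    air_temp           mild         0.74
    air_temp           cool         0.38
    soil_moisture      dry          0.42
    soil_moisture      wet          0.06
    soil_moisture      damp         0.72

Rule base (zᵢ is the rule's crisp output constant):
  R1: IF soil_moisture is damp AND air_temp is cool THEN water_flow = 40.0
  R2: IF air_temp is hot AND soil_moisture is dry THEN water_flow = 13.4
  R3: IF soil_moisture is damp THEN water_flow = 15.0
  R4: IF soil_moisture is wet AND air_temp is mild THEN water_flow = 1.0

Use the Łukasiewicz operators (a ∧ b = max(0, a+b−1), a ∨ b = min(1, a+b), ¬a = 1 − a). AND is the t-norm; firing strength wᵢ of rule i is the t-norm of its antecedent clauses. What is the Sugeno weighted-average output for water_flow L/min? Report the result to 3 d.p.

18.049

R1 (z=40.0): damp=0.72, cool=0.38; AND[max(0, a+b−1)] → w = 0.10
R2 (z=13.4): hot=0.58, dry=0.42; AND[max(0, a+b−1)] → w = 0.00
R3 (z=15.0): damp=0.72 → w = 0.72
R4 (z=1.0): wet=0.06, mild=0.74; AND[max(0, a+b−1)] → w = 0.00
Weighted average = (0.10·40.0 + 0.00·13.4 + 0.72·15.0 + 0.00·1.0) / (0.10 + 0.00 + 0.72 + 0.00)
  = 14.8000 / 0.8200 = 18.049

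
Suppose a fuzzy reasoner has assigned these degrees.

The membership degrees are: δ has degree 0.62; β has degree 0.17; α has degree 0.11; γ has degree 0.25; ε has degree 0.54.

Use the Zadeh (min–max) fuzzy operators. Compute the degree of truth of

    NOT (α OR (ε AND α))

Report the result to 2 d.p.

0.89

ε AND α = min(a, b) on (0.54, 0.11) = 0.11
α OR (ε AND α) = max(a, b) on (0.11, 0.11) = 0.11
NOT (α OR (ε AND α)) = 1 − 0.11 = 0.89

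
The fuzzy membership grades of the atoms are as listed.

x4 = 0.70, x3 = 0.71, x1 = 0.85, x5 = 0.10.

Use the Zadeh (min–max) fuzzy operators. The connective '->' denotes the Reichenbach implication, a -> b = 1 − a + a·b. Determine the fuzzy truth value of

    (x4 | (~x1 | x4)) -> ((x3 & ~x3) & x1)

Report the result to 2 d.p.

0.50

~x1 = 1 − 0.85 = 0.15
~x1 | x4 = max(a, b) on (0.15, 0.70) = 0.70
x4 | (~x1 | x4) = max(a, b) on (0.70, 0.70) = 0.70
~x3 = 1 − 0.71 = 0.29
x3 & ~x3 = min(a, b) on (0.71, 0.29) = 0.29
(x3 & ~x3) & x1 = min(a, b) on (0.29, 0.85) = 0.29
(x4 | (~x1 | x4)) -> ((x3 & ~x3) & x1)  [Reichenbach: 1 − a + a·b] with a=0.70, b=0.29 → 0.50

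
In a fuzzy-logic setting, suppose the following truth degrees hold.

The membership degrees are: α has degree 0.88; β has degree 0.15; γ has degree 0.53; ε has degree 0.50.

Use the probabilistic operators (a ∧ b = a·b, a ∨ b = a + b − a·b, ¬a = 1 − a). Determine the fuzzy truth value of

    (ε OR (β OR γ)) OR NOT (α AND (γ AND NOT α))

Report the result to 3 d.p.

β OR γ = a + b − a·b on (0.1500, 0.5300) = 0.6005
ε OR (β OR γ) = a + b − a·b on (0.5000, 0.6005) = 0.8003
NOT α = 1 − 0.8800 = 0.1200
γ AND NOT α = a·b on (0.5300, 0.1200) = 0.0636
α AND (γ AND NOT α) = a·b on (0.8800, 0.0636) = 0.0560
NOT (α AND (γ AND NOT α)) = 1 − 0.0560 = 0.9440
(ε OR (β OR γ)) OR NOT (α AND (γ AND NOT α)) = a + b − a·b on (0.8003, 0.9440) = 0.9888

0.989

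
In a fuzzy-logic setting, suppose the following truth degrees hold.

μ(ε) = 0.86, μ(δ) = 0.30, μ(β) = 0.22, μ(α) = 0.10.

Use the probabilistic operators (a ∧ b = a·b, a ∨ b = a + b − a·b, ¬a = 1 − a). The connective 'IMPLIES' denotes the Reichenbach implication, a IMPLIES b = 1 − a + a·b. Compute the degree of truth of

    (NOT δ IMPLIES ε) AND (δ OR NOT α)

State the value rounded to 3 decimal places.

0.839

NOT δ = 1 − 0.3000 = 0.7000
NOT δ IMPLIES ε  [Reichenbach: 1 − a + a·b] with a=0.7000, b=0.8600 → 0.9020
NOT α = 1 − 0.1000 = 0.9000
δ OR NOT α = a + b − a·b on (0.3000, 0.9000) = 0.9300
(NOT δ IMPLIES ε) AND (δ OR NOT α) = a·b on (0.9020, 0.9300) = 0.8389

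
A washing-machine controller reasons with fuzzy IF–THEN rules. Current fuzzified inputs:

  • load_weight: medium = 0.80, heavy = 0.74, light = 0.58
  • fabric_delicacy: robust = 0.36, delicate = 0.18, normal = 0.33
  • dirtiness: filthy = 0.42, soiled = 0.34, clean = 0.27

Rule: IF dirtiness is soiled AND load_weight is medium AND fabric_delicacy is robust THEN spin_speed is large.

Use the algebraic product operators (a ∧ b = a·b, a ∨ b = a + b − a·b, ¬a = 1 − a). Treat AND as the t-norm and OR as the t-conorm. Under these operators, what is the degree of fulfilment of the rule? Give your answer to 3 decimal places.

firing strength: soiled=0.34, medium=0.80, robust=0.36; AND[a·b] → w = 0.0979

0.098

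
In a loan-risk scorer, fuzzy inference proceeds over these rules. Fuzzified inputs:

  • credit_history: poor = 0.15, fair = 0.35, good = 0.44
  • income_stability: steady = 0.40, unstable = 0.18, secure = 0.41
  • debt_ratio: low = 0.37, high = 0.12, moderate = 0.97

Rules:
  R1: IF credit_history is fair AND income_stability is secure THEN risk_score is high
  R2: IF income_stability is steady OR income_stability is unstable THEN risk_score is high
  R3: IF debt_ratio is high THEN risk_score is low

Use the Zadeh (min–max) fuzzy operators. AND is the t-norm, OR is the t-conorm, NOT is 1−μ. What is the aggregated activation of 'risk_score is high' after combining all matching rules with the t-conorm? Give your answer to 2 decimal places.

0.40

R1: fair=0.35, secure=0.41; AND[min(a, b)] → w = 0.35
R2: steady=0.40, unstable=0.18; OR[max(a, b)] → w = 0.40
R3: high=0.12 → w = 0.12
Rules with consequent 'high': {R1, R2} → strengths 0.35, 0.40
Aggregate via t-conorm [max(a, b)]: 0.40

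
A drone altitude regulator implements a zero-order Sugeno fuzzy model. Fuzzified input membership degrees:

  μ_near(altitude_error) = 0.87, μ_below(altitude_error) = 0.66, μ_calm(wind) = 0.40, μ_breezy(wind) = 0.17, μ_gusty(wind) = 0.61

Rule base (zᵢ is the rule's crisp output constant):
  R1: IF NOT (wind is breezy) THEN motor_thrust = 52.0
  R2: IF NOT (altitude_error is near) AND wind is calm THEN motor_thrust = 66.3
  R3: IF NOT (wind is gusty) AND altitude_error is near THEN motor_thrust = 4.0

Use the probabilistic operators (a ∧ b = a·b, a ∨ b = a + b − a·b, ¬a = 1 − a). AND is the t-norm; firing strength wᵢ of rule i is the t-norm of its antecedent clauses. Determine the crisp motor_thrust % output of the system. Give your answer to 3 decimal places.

R1 (z=52.0): ¬breezy=1−0.17=0.83 → w = 0.8300
R2 (z=66.3): ¬near=1−0.87=0.13, calm=0.40; AND[a·b] → w = 0.0520
R3 (z=4.0): ¬gusty=1−0.61=0.39, near=0.87; AND[a·b] → w = 0.3393
Weighted average = (0.8300·52.0 + 0.0520·66.3 + 0.3393·4.0) / (0.8300 + 0.0520 + 0.3393)
  = 47.9648 / 1.2213 = 39.274

39.274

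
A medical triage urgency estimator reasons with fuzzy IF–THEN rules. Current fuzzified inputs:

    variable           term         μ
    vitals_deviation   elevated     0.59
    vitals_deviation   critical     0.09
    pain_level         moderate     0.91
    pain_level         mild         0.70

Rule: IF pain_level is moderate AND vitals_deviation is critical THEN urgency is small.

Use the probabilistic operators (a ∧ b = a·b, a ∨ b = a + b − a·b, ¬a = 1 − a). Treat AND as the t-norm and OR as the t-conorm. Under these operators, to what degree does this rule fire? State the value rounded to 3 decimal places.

firing strength: moderate=0.91, critical=0.09; AND[a·b] → w = 0.0819

0.082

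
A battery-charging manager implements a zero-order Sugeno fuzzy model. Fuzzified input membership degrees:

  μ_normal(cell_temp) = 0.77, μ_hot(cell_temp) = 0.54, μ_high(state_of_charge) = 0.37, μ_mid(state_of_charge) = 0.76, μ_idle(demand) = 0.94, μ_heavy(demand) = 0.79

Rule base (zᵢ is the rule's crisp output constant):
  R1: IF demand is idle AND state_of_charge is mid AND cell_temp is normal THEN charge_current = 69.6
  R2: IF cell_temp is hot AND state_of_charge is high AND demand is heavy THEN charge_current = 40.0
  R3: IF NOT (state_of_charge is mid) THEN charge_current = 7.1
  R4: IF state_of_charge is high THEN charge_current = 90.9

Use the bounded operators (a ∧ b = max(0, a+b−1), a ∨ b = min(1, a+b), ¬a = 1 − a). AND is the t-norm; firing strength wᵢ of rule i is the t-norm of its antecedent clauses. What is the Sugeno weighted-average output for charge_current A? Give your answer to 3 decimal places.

R1 (z=69.6): idle=0.94, mid=0.76, normal=0.77; AND[max(0, a+b−1)] → w = 0.47
R2 (z=40.0): hot=0.54, high=0.37, heavy=0.79; AND[max(0, a+b−1)] → w = 0.00
R3 (z=7.1): ¬mid=1−0.76=0.24 → w = 0.24
R4 (z=90.9): high=0.37 → w = 0.37
Weighted average = (0.47·69.6 + 0.00·40.0 + 0.24·7.1 + 0.37·90.9) / (0.47 + 0.00 + 0.24 + 0.37)
  = 68.0490 / 1.0800 = 63.008

63.008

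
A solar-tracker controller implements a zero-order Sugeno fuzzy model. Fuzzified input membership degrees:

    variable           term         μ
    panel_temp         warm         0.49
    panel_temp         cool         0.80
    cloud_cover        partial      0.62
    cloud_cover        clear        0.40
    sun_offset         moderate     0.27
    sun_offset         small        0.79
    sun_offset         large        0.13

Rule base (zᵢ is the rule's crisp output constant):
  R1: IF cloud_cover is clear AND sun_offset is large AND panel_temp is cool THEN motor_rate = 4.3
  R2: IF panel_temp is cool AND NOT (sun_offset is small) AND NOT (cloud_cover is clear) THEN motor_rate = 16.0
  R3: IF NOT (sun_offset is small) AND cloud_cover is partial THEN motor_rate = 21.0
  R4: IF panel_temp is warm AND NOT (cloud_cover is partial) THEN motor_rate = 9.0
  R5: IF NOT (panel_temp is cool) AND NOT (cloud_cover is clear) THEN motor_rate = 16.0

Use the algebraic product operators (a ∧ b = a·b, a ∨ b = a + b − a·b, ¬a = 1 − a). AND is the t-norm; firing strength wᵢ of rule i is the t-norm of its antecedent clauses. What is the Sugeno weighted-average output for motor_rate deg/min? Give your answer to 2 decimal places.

R1 (z=4.3): clear=0.40, large=0.13, cool=0.80; AND[a·b] → w = 0.0416
R2 (z=16.0): cool=0.80, ¬small=1−0.79=0.21, ¬clear=1−0.40=0.60; AND[a·b] → w = 0.1008
R3 (z=21.0): ¬small=1−0.79=0.21, partial=0.62; AND[a·b] → w = 0.1302
R4 (z=9.0): warm=0.49, ¬partial=1−0.62=0.38; AND[a·b] → w = 0.1862
R5 (z=16.0): ¬cool=1−0.80=0.20, ¬clear=1−0.40=0.60; AND[a·b] → w = 0.1200
Weighted average = (0.0416·4.3 + 0.1008·16.0 + 0.1302·21.0 + 0.1862·9.0 + 0.1200·16.0) / (0.0416 + 0.1008 + 0.1302 + 0.1862 + 0.1200)
  = 8.1217 / 0.5788 = 14.03

14.03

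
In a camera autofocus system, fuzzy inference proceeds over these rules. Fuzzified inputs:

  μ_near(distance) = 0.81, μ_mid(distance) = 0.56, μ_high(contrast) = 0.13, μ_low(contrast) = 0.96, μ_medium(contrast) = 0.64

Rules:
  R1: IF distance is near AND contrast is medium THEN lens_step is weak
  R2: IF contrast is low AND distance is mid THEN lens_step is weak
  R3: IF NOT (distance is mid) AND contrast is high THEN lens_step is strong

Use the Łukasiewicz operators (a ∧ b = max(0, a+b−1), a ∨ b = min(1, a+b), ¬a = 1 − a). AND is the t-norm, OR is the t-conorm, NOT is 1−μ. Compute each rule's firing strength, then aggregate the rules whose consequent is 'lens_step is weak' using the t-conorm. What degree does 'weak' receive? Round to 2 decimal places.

R1: near=0.81, medium=0.64; AND[max(0, a+b−1)] → w = 0.45
R2: low=0.96, mid=0.56; AND[max(0, a+b−1)] → w = 0.52
R3: ¬mid=1−0.56=0.44, high=0.13; AND[max(0, a+b−1)] → w = 0.00
Rules with consequent 'weak': {R1, R2} → strengths 0.45, 0.52
Aggregate via t-conorm [min(1, a+b)]: 0.97

0.97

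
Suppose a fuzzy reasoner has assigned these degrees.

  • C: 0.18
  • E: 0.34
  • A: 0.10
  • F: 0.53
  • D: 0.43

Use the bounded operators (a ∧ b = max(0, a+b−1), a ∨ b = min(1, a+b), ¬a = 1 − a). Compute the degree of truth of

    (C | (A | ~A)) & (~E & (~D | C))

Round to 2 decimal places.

0.41

~A = 1 − 0.10 = 0.90
A | ~A = min(1, a+b) on (0.10, 0.90) = 1.00
C | (A | ~A) = min(1, a+b) on (0.18, 1.00) = 1.00
~E = 1 − 0.34 = 0.66
~D = 1 − 0.43 = 0.57
~D | C = min(1, a+b) on (0.57, 0.18) = 0.75
~E & (~D | C) = max(0, a+b−1) on (0.66, 0.75) = 0.41
(C | (A | ~A)) & (~E & (~D | C)) = max(0, a+b−1) on (1.00, 0.41) = 0.41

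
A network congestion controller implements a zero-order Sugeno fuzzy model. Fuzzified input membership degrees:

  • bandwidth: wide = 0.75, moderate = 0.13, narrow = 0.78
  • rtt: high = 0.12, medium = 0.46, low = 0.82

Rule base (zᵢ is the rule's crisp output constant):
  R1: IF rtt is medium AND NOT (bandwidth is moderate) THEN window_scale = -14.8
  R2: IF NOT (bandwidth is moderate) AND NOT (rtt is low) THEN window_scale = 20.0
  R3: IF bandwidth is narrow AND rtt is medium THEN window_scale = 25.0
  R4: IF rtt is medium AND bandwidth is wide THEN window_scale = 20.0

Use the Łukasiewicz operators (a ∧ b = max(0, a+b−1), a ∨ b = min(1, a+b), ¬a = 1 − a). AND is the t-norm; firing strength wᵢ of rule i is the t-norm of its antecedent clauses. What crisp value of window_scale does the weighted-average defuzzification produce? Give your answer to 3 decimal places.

7.610

R1 (z=-14.8): medium=0.46, ¬moderate=1−0.13=0.87; AND[max(0, a+b−1)] → w = 0.33
R2 (z=20.0): ¬moderate=1−0.13=0.87, ¬low=1−0.82=0.18; AND[max(0, a+b−1)] → w = 0.05
R3 (z=25.0): narrow=0.78, medium=0.46; AND[max(0, a+b−1)] → w = 0.24
R4 (z=20.0): medium=0.46, wide=0.75; AND[max(0, a+b−1)] → w = 0.21
Weighted average = (0.33·-14.8 + 0.05·20.0 + 0.24·25.0 + 0.21·20.0) / (0.33 + 0.05 + 0.24 + 0.21)
  = 6.3160 / 0.8300 = 7.610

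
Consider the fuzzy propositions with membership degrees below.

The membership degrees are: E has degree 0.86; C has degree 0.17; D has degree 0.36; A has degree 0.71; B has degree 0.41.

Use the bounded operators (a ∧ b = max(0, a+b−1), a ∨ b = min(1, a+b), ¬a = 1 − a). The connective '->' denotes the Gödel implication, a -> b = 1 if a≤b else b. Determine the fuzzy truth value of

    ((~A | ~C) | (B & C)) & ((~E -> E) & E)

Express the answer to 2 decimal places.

0.86

~A = 1 − 0.71 = 0.29
~C = 1 − 0.17 = 0.83
~A | ~C = min(1, a+b) on (0.29, 0.83) = 1.00
B & C = max(0, a+b−1) on (0.41, 0.17) = 0.00
(~A | ~C) | (B & C) = min(1, a+b) on (1.00, 0.00) = 1.00
~E = 1 − 0.86 = 0.14
~E -> E  [Gödel: 1 if a≤b else b] with a=0.14, b=0.86 → 1.00
(~E -> E) & E = max(0, a+b−1) on (1.00, 0.86) = 0.86
((~A | ~C) | (B & C)) & ((~E -> E) & E) = max(0, a+b−1) on (1.00, 0.86) = 0.86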